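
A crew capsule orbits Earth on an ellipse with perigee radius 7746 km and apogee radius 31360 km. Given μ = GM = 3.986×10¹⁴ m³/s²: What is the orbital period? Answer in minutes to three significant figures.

Semi-major axis a = (r_p + r_a)/2 = (7746.0 + 31360)/2 = 19553 km = 1.955×10⁷ m.
By Kepler's third law T = 2π√(a³/μ) = 2π × 4.331×10³ = 2.721×10⁴ s.
= 453.5 minutes.

T ≈ 454 minutes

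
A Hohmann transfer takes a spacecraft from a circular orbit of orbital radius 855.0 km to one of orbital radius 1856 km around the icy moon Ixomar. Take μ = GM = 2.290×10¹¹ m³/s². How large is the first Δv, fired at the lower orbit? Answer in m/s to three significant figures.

r₁ = 855.0 km = 8.550×10⁵ m.
r₂ = 1856 km = 1.856×10⁶ m.
Transfer ellipse a_t = (r₁ + r₂)/2 = 1.356×10⁶ m.
At r₁: circular v_c1 = √(μ/r₁) = 517.5 m/s; transfer-periapsis v_p = √[μ(2/r₁ − 1/a_t)] = 605.6 m/s.
Δv₁ = v_p − v_c1 = 88.05 m/s.

Δv ≈ 88.1 m/s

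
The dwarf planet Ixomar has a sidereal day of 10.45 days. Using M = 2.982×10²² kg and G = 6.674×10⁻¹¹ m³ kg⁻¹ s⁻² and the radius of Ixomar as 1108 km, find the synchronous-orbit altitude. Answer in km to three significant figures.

h_sync ≈ 33400 km

μ = GM = 6.674×10⁻¹¹ × 2.982×10²² = 1.990×10¹² m³/s².
T = 10.45 days = 9.029×10⁵ s.
A synchronous orbit has period T, so by Kepler's third law a = (μT²/4π²)^(1/3).
μT²/4π² = 1.990×10¹² × (9.029×10⁵)² / 39.48 = 4.110×10²² m³.
a = 3.451×10⁷ m = 34509 km.
Altitude h = a − R = 34509 − 1108 = 33401 km.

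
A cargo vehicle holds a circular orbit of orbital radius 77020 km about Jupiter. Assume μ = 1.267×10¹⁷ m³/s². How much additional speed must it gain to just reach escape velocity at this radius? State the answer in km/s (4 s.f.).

Δv ≈ 16.80 km/s

r = 77020 km = 7.702×10⁷ m.
Circular speed v_c = √(μ/r) = 40560 m/s.
Escape speed v_esc = √(2μ/r) = √2 × v_c = 57360 m/s.
Δv = v_esc − v_c = 16800 m/s = 16.80 km/s.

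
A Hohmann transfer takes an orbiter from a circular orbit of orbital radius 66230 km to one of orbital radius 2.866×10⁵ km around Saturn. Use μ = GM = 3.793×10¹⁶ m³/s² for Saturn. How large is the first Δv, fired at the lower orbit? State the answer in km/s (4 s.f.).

r₁ = 66230 km = 6.623×10⁷ m.
r₂ = 2.866×10⁵ km = 2.866×10⁸ m.
Transfer ellipse a_t = (r₁ + r₂)/2 = 1.764×10⁸ m.
At r₁: circular v_c1 = √(μ/r₁) = 23930 m/s; transfer-perikrone v_p = √[μ(2/r₁ − 1/a_t)] = 30500 m/s.
Δv₁ = v_p − v_c1 = 6571 m/s.
= 6.571 km/s.

Δv ≈ 6.571 km/s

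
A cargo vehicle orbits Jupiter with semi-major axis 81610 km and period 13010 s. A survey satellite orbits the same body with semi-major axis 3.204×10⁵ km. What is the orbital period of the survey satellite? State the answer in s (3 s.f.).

Kepler's third law: T² ∝ a³, so T₂ = T₁ (a₂/a₁)^(3/2).
a₂/a₁ = 3.926, (a₂/a₁)^(3/2) = 7.779.
T₂ = 13010 × 7.779 = 1.012×10⁵ s.

T₂ ≈ 1.01×10⁵ s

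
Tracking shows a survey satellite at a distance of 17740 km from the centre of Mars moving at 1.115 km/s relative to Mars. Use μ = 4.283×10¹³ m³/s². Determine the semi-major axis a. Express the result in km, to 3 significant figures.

r = 1.774×10⁷ m.
Specific orbital energy ε = v²/2 − μ/r = (1115)²/2 − 4.283×10¹³/1.774×10⁷ = -1.793×10⁶ J/kg.
Since ε = −μ/(2a), a = −μ/(2ε) = 1.195×10⁷ m = 11946 km.

a ≈ 11900 km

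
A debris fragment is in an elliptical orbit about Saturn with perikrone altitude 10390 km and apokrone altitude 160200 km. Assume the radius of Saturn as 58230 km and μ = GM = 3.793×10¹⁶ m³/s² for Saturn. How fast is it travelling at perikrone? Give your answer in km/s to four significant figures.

r_p = 58230 + 10390 = 68620 km = 6.8620×10⁷ m.
r_a = 58230 + 160200 = 218430 km = 2.1843×10⁸ m.
Semi-major axis a = (r_p + r_a)/2 = 1.4352×10⁵ km = 1.435×10⁸ m.
Vis-viva: v² = μ(2/r − 1/a) = 3.793×10¹⁶ × (2.915×10⁻⁸ − 6.967×10⁻⁹) = 8.412×10⁸ m²/s².
v = 29000 m/s = 29.00 km/s.

v ≈ 29.00 km/s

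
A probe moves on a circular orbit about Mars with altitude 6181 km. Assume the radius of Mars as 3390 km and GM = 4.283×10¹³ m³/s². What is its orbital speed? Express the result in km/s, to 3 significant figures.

r = 3390 + 6181 = 9571.0 km = 9.5710×10⁶ m.
For a circular orbit v = √(μ/r) = √(4.283×10¹³ / 9.571×10⁶) = √(4.475×10⁶) = 2115 m/s.
That is 2.115 km/s.

v ≈ 2.12 km/s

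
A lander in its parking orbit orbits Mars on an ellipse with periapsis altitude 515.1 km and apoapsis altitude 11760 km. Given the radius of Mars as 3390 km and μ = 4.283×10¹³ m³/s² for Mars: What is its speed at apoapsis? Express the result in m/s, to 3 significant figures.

v ≈ 1080 m/s

r_p = 3390 + 515.1 = 3905.1 km = 3.9051×10⁶ m.
r_a = 3390 + 11760 = 15150 km = 1.5150×10⁷ m.
Semi-major axis a = (r_p + r_a)/2 = 9527.5 km = 9.528×10⁶ m.
Vis-viva: v² = μ(2/r − 1/a) = 4.283×10¹³ × (1.320×10⁻⁷ − 1.050×10⁻⁷) = 1.159×10⁶ m²/s².
v = 1076 m/s.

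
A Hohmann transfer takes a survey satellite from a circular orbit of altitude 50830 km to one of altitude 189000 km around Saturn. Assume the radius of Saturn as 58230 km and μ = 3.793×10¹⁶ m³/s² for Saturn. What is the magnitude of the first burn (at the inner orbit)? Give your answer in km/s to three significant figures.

Δv ≈ 3.32 km/s

r₁ = 58230 + 50830 = 109060 km = 1.0906×10⁸ m.
r₂ = 58230 + 189000 = 247230 km = 2.4723×10⁸ m.
Transfer ellipse a_t = (r₁ + r₂)/2 = 1.781×10⁸ m.
At r₁: circular v_c1 = √(μ/r₁) = 18650 m/s; transfer-perikrone v_p = √[μ(2/r₁ − 1/a_t)] = 21970 m/s.
Δv₁ = v_p − v_c1 = 3320 m/s.
= 3.320 km/s.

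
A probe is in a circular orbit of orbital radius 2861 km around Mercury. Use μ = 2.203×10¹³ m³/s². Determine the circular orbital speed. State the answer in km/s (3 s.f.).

v ≈ 2.77 km/s

r = 2861 km = 2.861×10⁶ m.
For a circular orbit v = √(μ/r) = √(2.203×10¹³ / 2.861×10⁶) = √(7.700×10⁶) = 2775 m/s.
That is 2.775 km/s.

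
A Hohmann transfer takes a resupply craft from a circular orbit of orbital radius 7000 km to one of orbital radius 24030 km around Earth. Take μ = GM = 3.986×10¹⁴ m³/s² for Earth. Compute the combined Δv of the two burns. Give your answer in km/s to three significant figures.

r₁ = 7000 km = 7.000×10⁶ m.
r₂ = 24030 km = 2.403×10⁷ m.
Transfer ellipse a_t = (r₁ + r₂)/2 = 1.552×10⁷ m.
At r₁: circular v_c1 = √(μ/r₁) = 7546 m/s; transfer-perigee v_p = √[μ(2/r₁ − 1/a_t)] = 9391 m/s.
Δv₁ = v_p − v_c1 = 1845 m/s.
At r₂: circular v_c2 = √(μ/r₂) = 4073 m/s; transfer-apogee v_a = √[μ(2/r₂ − 1/a_t)] = 2736 m/s.
Δv₂ = v_c2 − v_a = 1337 m/s.
Total Δv = Δv₁ + Δv₂ = 3182 m/s = 3.182 km/s.

Δv_total ≈ 3.18 km/s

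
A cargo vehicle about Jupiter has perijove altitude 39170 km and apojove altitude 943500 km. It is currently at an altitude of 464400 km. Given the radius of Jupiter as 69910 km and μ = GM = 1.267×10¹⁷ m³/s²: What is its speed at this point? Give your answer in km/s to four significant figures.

v ≈ 15.76 km/s

r_p = 69910 + 39170 = 109080 km = 1.0908×10⁸ m.
r_a = 69910 + 943500 = 1013400 km = 1.0134×10⁹ m.
r = 69910 + 464400 = 5.3431×10⁵ km = 5.343×10⁸ m.
Semi-major axis a = (r_p + r_a)/2 = 5.6124×10⁵ km = 5.612×10⁸ m.
Vis-viva: v² = μ(2/r − 1/a) = 1.267×10¹⁷ × (3.743×10⁻⁹ − 1.782×10⁻⁹) = 2.485×10⁸ m²/s².
v = 15760 m/s = 15.76 km/s.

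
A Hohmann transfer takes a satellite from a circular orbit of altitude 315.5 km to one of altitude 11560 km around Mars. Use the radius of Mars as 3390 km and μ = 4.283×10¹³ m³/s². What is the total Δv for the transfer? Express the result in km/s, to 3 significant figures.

Δv_total ≈ 1.53 km/s

r₁ = 3390 + 315.5 = 3705.5 km = 3.7055×10⁶ m.
r₂ = 3390 + 11560 = 14950 km = 1.4950×10⁷ m.
Transfer ellipse a_t = (r₁ + r₂)/2 = 9.328×10⁶ m.
At r₁: circular v_c1 = √(μ/r₁) = 3400 m/s; transfer-periapsis v_p = √[μ(2/r₁ − 1/a_t)] = 4304 m/s.
Δv₁ = v_p − v_c1 = 904.3 m/s.
At r₂: circular v_c2 = √(μ/r₂) = 1693 m/s; transfer-apoapsis v_a = √[μ(2/r₂ − 1/a_t)] = 1067 m/s.
Δv₂ = v_c2 − v_a = 625.8 m/s.
Total Δv = Δv₁ + Δv₂ = 1530 m/s = 1.530 km/s.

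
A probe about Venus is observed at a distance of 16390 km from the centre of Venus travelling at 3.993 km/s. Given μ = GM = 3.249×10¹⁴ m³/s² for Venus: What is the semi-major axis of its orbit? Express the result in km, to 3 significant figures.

a ≈ 13700 km

r = 1.639×10⁷ m.
Vis-viva rearranged: 1/a = 2/r − v²/μ = 1.220×10⁻⁷ − 4.907×10⁻⁸ = 7.295×10⁻⁸ m⁻¹.
a = 1.371×10⁷ m = 13708 km.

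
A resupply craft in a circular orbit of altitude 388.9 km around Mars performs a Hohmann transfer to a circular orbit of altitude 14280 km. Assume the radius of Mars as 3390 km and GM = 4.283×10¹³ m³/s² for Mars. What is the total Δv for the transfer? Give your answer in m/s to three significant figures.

r₁ = 3390 + 388.9 = 3778.9 km = 3.7789×10⁶ m.
r₂ = 3390 + 14280 = 17670 km = 1.7670×10⁷ m.
Transfer ellipse a_t = (r₁ + r₂)/2 = 1.072×10⁷ m.
At r₁: circular v_c1 = √(μ/r₁) = 3367 m/s; transfer-periapsis v_p = √[μ(2/r₁ − 1/a_t)] = 4321 m/s.
Δv₁ = v_p − v_c1 = 954.8 m/s.
At r₂: circular v_c2 = √(μ/r₂) = 1557 m/s; transfer-apoapsis v_a = √[μ(2/r₂ − 1/a_t)] = 924.2 m/s.
Δv₂ = v_c2 − v_a = 632.7 m/s.
Total Δv = Δv₁ + Δv₂ = 1587 m/s.

Δv_total ≈ 1590 m/s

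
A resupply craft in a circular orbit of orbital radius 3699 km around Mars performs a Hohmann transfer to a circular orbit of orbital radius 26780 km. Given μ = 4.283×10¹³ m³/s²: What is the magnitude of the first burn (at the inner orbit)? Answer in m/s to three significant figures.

r₁ = 3699 km = 3.699×10⁶ m.
r₂ = 26780 km = 2.678×10⁷ m.
Transfer ellipse a_t = (r₁ + r₂)/2 = 1.524×10⁷ m.
At r₁: circular v_c1 = √(μ/r₁) = 3403 m/s; transfer-periapsis v_p = √[μ(2/r₁ − 1/a_t)] = 4511 m/s.
Δv₁ = v_p − v_c1 = 1108 m/s.

Δv ≈ 1110 m/s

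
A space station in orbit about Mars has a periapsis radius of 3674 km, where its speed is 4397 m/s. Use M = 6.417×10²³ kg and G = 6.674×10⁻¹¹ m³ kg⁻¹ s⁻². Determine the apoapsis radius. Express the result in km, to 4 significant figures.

μ = GM = 6.674×10⁻¹¹ × 6.417×10²³ = 4.283×10¹³ m³/s².
r_p = 3.674×10⁶ m.
Specific energy ε = v²/2 − μ/r = -1.990×10⁶ J/kg, so a = −μ/(2ε) = 1.076×10⁷ m.
The apsides satisfy r_p + r_a = 2a, so the apoapsis radius is 2a − r_p = 1.785×10⁷ m = 17847 km.

apoapsis radius ≈ 17850 km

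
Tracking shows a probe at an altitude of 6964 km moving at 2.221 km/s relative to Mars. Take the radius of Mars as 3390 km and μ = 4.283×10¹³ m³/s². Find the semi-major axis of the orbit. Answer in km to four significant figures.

a ≈ 12820 km

r = 3390 + 6964 = 10354 km = 1.035×10⁷ m.
Vis-viva rearranged: 1/a = 2/r − v²/μ = 1.932×10⁻⁷ − 1.152×10⁻⁷ = 7.799×10⁻⁸ m⁻¹.
a = 1.282×10⁷ m = 12822 km.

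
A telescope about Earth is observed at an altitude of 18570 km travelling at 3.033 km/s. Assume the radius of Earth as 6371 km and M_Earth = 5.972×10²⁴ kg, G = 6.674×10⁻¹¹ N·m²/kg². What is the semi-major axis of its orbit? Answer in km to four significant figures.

a ≈ 17510 km

μ = GM = 6.674×10⁻¹¹ × 5.972×10²⁴ = 3.986×10¹⁴ m³/s².
r = 6371 + 18570 = 24941 km = 2.494×10⁷ m.
Specific orbital energy ε = v²/2 − μ/r = (3033)²/2 − 3.986×10¹⁴/2.494×10⁷ = -1.138×10⁷ J/kg.
Since ε = −μ/(2a), a = −μ/(2ε) = 1.751×10⁷ m = 17510 km.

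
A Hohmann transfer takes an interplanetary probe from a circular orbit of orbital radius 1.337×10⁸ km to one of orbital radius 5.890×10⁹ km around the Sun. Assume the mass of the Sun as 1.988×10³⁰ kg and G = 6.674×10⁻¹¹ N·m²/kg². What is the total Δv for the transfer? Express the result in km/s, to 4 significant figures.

Δv_total ≈ 16.30 km/s

μ = GM = 6.674×10⁻¹¹ × 1.988×10³⁰ = 1.327×10²⁰ m³/s².
r₁ = 1.337×10⁸ km = 1.337×10¹¹ m.
r₂ = 5.890×10⁹ km = 5.890×10¹² m.
Transfer ellipse a_t = (r₁ + r₂)/2 = 3.012×10¹² m.
At r₁: circular v_c1 = √(μ/r₁) = 31500 m/s; transfer-perihelion v_p = √[μ(2/r₁ − 1/a_t)] = 44050 m/s.
Δv₁ = v_p − v_c1 = 12550 m/s.
At r₂: circular v_c2 = √(μ/r₂) = 4746 m/s; transfer-aphelion v_a = √[μ(2/r₂ − 1/a_t)] = 1000 m/s.
Δv₂ = v_c2 − v_a = 3746 m/s.
Total Δv = Δv₁ + Δv₂ = 16300 m/s = 16.30 km/s.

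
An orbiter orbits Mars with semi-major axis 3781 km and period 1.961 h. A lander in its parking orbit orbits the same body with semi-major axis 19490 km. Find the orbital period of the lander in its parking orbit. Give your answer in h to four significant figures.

T₂ ≈ 22.95 h

Kepler's third law: T² ∝ a³, so T₂ = T₁ (a₂/a₁)^(3/2).
a₂/a₁ = 5.155, (a₂/a₁)^(3/2) = 11.70.
T₂ = 1.961 × 11.70 = 22.95 h.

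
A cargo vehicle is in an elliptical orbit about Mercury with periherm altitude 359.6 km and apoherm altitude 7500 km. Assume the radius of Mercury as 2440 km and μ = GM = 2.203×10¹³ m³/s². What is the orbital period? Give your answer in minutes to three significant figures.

r_p = 2440 + 359.6 = 2799.6 km = 2.7996×10⁶ m.
r_a = 2440 + 7500 = 9940.0 km = 9.9400×10⁶ m.
Semi-major axis a = (r_p + r_a)/2 = (2799.6 + 9940.0)/2 = 6369.8 km = 6.370×10⁶ m.
By Kepler's third law T = 2π√(a³/μ) = 2π × 3.425×10³ = 2.152×10⁴ s.
= 358.7 minutes.

T ≈ 359 minutes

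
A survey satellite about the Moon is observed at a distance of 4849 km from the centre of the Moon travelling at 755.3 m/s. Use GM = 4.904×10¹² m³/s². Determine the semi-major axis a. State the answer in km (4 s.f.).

a ≈ 3377 km

r = 4.849×10⁶ m.
Vis-viva rearranged: 1/a = 2/r − v²/μ = 4.125×10⁻⁷ − 1.163×10⁻⁷ = 2.961×10⁻⁷ m⁻¹.
a = 3.377×10⁶ m = 3376.9 km.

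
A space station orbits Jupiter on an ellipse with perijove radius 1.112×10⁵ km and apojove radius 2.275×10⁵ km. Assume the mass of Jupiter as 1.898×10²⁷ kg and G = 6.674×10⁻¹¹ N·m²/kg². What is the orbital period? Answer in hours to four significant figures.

μ = GM = 6.674×10⁻¹¹ × 1.898×10²⁷ = 1.267×10¹⁷ m³/s².
Semi-major axis a = (r_p + r_a)/2 = (1.1120×10⁵ + 2.2750×10⁵)/2 = 1.6935×10⁵ km = 1.694×10⁸ m.
By Kepler's third law T = 2π√(a³/μ) = 2π × 6.192×10³ = 3.891×10⁴ s.
= 10.81 hours.

T ≈ 10.81 hours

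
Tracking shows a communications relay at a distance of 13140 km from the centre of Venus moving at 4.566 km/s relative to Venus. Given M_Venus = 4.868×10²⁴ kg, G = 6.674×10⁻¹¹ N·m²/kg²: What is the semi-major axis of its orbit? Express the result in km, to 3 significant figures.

a ≈ 11400 km

μ = GM = 6.674×10⁻¹¹ × 4.868×10²⁴ = 3.249×10¹⁴ m³/s².
r = 1.314×10⁷ m.
Specific orbital energy ε = v²/2 − μ/r = (4566)²/2 − 3.249×10¹⁴/1.314×10⁷ = -1.430×10⁷ J/kg.
Since ε = −μ/(2a), a = −μ/(2ε) = 1.136×10⁷ m = 11359 km.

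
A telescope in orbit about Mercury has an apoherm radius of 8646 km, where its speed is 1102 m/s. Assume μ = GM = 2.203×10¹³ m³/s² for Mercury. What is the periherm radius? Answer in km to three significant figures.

r_a = 8.646×10⁶ m.
Specific energy ε = v²/2 − μ/r = -1.941×10⁶ J/kg, so a = −μ/(2ε) = 5.676×10⁶ m.
The apsides satisfy r_p + r_a = 2a, so the periherm radius is 2a − r_a = 2.705×10⁶ m = 2705.0 km.

periherm radius ≈ 2710 km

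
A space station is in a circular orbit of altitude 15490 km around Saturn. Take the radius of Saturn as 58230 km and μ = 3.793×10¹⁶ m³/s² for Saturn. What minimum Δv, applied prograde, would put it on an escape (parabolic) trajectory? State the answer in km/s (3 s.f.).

Δv ≈ 9.40 km/s

r = 58230 + 15490 = 73720 km = 7.3720×10⁷ m.
Circular speed v_c = √(μ/r) = 22680 m/s.
Escape speed v_esc = √(2μ/r) = √2 × v_c = 32080 m/s.
Δv = v_esc − v_c = 9396 m/s = 9.396 km/s.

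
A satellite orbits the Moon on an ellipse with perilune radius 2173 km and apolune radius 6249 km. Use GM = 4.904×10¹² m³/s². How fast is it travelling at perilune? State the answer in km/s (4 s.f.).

v ≈ 1.830 km/s

Semi-major axis a = (r_p + r_a)/2 = 4211.0 km = 4.211×10⁶ m.
Vis-viva: v² = μ(2/r − 1/a) = 4.904×10¹² × (9.204×10⁻⁷ − 2.375×10⁻⁷) = 3.349×10⁶ m²/s².
v = 1830 m/s = 1.830 km/s.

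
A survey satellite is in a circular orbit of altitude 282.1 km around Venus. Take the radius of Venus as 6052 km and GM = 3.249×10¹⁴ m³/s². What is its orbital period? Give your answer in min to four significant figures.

T ≈ 92.61 min

r = 6052 + 282.1 = 6334.1 km = 6.3341×10⁶ m.
Kepler's third law: T = 2π√(r³/μ) = 2π√((6.334×10⁶)³ / 3.249×10¹⁴).
r³/μ = 7.822×10⁵ s², so T = 2π × 8.844×10² = 5.557×10³ s.
Converting: 5.557×10³ s ÷ 60.00 = 92.61 min.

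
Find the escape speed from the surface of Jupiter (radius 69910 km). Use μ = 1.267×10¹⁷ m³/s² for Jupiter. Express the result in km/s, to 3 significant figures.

r = R = 6.991×10⁷ m.
Escape speed v_esc = √(2μ/r) = √(2 × 1.267×10¹⁷ / 6.991×10⁷) = √(3.625×10⁹) = 60210 m/s.
= 60.21 km/s.

v_esc ≈ 60.2 km/s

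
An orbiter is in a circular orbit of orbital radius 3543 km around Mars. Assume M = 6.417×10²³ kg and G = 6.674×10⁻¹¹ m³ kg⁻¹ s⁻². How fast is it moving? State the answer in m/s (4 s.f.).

μ = GM = 6.674×10⁻¹¹ × 6.417×10²³ = 4.283×10¹³ m³/s².
r = 3543 km = 3.543×10⁶ m.
For a circular orbit v = √(μ/r) = √(4.283×10¹³ / 3.543×10⁶) = √(1.209×10⁷) = 3477 m/s.

v ≈ 3477 m/s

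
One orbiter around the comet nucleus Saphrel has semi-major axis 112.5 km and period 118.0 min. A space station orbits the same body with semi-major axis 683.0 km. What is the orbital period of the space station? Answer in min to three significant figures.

Kepler's third law: T² ∝ a³, so T₂ = T₁ (a₂/a₁)^(3/2).
a₂/a₁ = 6.071, (a₂/a₁)^(3/2) = 14.96.
T₂ = 118.0 × 14.96 = 1765 min.

T₂ ≈ 1770 min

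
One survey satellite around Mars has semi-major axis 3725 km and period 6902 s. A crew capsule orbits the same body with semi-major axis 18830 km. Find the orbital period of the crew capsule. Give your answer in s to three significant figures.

T₂ ≈ 78400 s

Kepler's third law: T² ∝ a³, so T₂ = T₁ (a₂/a₁)^(3/2).
a₂/a₁ = 5.055, (a₂/a₁)^(3/2) = 11.37.
T₂ = 6902 × 11.37 = 78440 s.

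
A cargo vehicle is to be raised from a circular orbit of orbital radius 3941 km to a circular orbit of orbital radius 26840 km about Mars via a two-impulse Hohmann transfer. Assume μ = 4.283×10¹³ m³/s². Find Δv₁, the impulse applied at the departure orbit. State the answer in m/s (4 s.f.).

r₁ = 3941 km = 3.941×10⁶ m.
r₂ = 26840 km = 2.684×10⁷ m.
Transfer ellipse a_t = (r₁ + r₂)/2 = 1.539×10⁷ m.
At r₁: circular v_c1 = √(μ/r₁) = 3297 m/s; transfer-periapsis v_p = √[μ(2/r₁ − 1/a_t)] = 4353 m/s.
Δv₁ = v_p − v_c1 = 1057 m/s.

Δv ≈ 1057 m/s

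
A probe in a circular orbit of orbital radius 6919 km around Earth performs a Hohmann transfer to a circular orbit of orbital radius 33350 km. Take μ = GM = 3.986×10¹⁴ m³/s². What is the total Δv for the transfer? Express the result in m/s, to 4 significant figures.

Δv_total ≈ 3609 m/s

r₁ = 6919 km = 6.919×10⁶ m.
r₂ = 33350 km = 3.335×10⁷ m.
Transfer ellipse a_t = (r₁ + r₂)/2 = 2.013×10⁷ m.
At r₁: circular v_c1 = √(μ/r₁) = 7590 m/s; transfer-perigee v_p = √[μ(2/r₁ − 1/a_t)] = 9768 m/s.
Δv₁ = v_p − v_c1 = 2178 m/s.
At r₂: circular v_c2 = √(μ/r₂) = 3457 m/s; transfer-apogee v_a = √[μ(2/r₂ − 1/a_t)] = 2027 m/s.
Δv₂ = v_c2 − v_a = 1431 m/s.
Total Δv = Δv₁ + Δv₂ = 3609 m/s.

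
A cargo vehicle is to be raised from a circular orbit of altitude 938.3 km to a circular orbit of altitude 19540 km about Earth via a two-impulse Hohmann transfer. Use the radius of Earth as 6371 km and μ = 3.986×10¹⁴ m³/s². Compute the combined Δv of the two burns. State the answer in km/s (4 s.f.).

Δv_total ≈ 3.159 km/s

r₁ = 6371 + 938.3 = 7309.3 km = 7.3093×10⁶ m.
r₂ = 6371 + 19540 = 25911 km = 2.5911×10⁷ m.
Transfer ellipse a_t = (r₁ + r₂)/2 = 1.661×10⁷ m.
At r₁: circular v_c1 = √(μ/r₁) = 7385 m/s; transfer-perigee v_p = √[μ(2/r₁ − 1/a_t)] = 9223 m/s.
Δv₁ = v_p − v_c1 = 1839 m/s.
At r₂: circular v_c2 = √(μ/r₂) = 3922 m/s; transfer-apogee v_a = √[μ(2/r₂ − 1/a_t)] = 2602 m/s.
Δv₂ = v_c2 − v_a = 1320 m/s.
Total Δv = Δv₁ + Δv₂ = 3159 m/s = 3.159 km/s.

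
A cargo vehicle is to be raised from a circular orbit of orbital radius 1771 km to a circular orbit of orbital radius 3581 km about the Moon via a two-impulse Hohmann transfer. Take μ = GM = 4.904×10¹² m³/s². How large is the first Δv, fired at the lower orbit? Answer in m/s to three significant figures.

r₁ = 1771 km = 1.771×10⁶ m.
r₂ = 3581 km = 3.581×10⁶ m.
Transfer ellipse a_t = (r₁ + r₂)/2 = 2.676×10⁶ m.
At r₁: circular v_c1 = √(μ/r₁) = 1664 m/s; transfer-perilune v_p = √[μ(2/r₁ − 1/a_t)] = 1925 m/s.
Δv₁ = v_p − v_c1 = 260.9 m/s.

Δv ≈ 261 m/s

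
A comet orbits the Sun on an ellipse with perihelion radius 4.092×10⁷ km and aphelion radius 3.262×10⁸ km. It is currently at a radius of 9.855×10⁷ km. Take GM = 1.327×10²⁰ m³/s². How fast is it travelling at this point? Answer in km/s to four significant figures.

Semi-major axis a = (r_p + r_a)/2 = 1.8356×10⁸ km = 1.836×10¹¹ m.
Vis-viva: v² = μ(2/r − 1/a) = 1.327×10²⁰ × (2.029×10⁻¹¹ − 5.448×10⁻¹²) = 1.970×10⁹ m²/s².
v = 44390 m/s = 44.39 km/s.

v ≈ 44.39 km/s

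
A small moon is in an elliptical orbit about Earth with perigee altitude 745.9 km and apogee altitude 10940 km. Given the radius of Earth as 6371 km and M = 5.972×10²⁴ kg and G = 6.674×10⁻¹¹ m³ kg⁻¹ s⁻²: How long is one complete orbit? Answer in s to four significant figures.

T ≈ 13430 s

μ = GM = 6.674×10⁻¹¹ × 5.972×10²⁴ = 3.986×10¹⁴ m³/s².
r_p = 6371 + 745.9 = 7116.9 km = 7.1169×10⁶ m.
r_a = 6371 + 10940 = 17311 km = 1.7311×10⁷ m.
Semi-major axis a = (r_p + r_a)/2 = (7116.9 + 17311)/2 = 12214 km = 1.221×10⁷ m.
By Kepler's third law T = 2π√(a³/μ) = 2π × 2.138×10³ = 1.343×10⁴ s.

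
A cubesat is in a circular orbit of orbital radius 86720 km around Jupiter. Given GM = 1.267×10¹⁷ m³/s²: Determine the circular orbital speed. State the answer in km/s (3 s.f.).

r = 86720 km = 8.672×10⁷ m.
For a circular orbit v = √(μ/r) = √(1.267×10¹⁷ / 8.672×10⁷) = √(1.461×10⁹) = 38220 m/s.
That is 38.22 km/s.

v ≈ 38.2 km/s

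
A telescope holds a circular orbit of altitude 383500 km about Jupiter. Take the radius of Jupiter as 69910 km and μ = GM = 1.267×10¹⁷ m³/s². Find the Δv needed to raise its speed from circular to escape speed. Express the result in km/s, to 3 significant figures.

r = 69910 + 383500 = 453410 km = 4.5341×10⁸ m.
Circular speed v_c = √(μ/r) = 16720 m/s.
Escape speed v_esc = √(2μ/r) = √2 × v_c = 23640 m/s.
Δv = v_esc − v_c = 6924 m/s = 6.924 km/s.

Δv ≈ 6.92 km/s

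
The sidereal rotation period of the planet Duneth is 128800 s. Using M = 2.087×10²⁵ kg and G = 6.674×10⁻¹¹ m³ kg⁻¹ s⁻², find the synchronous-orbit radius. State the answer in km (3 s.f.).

r_sync ≈ 83600 km

μ = GM = 6.674×10⁻¹¹ × 2.087×10²⁵ = 1.393×10¹⁵ m³/s².
A synchronous orbit has period T, so by Kepler's third law a = (μT²/4π²)^(1/3).
μT²/4π² = 1.393×10¹⁵ × (1.288×10⁵)² / 39.48 = 5.853×10²³ m³.
a = 8.365×10⁷ m = 83649 km.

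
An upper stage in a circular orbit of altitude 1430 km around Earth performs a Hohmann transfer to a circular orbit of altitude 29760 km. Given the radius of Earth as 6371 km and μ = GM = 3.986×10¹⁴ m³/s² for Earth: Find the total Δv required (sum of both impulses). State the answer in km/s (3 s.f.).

r₁ = 6371 + 1430 = 7801.0 km = 7.8010×10⁶ m.
r₂ = 6371 + 29760 = 36131 km = 3.6131×10⁷ m.
Transfer ellipse a_t = (r₁ + r₂)/2 = 2.197×10⁷ m.
At r₁: circular v_c1 = √(μ/r₁) = 7148 m/s; transfer-perigee v_p = √[μ(2/r₁ − 1/a_t)] = 9168 m/s.
Δv₁ = v_p − v_c1 = 2020 m/s.
At r₂: circular v_c2 = √(μ/r₂) = 3321 m/s; transfer-apogee v_a = √[μ(2/r₂ − 1/a_t)] = 1979 m/s.
Δv₂ = v_c2 − v_a = 1342 m/s.
Total Δv = Δv₁ + Δv₂ = 3362 m/s = 3.362 km/s.

Δv_total ≈ 3.36 km/s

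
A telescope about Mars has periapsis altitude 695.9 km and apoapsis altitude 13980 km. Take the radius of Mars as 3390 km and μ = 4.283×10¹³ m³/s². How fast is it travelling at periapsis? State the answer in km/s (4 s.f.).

v ≈ 4.120 km/s

r_p = 3390 + 695.9 = 4085.9 km = 4.0859×10⁶ m.
r_a = 3390 + 13980 = 17370 km = 1.7370×10⁷ m.
Semi-major axis a = (r_p + r_a)/2 = 10728 km = 1.073×10⁷ m.
Vis-viva: v² = μ(2/r − 1/a) = 4.283×10¹³ × (4.895×10⁻⁷ − 9.321×10⁻⁸) = 1.697×10⁷ m²/s².
v = 4120 m/s = 4.120 km/s.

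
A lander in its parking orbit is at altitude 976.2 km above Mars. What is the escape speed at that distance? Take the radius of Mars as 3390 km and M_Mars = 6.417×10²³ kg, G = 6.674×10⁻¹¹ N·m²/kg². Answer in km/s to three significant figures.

μ = GM = 6.674×10⁻¹¹ × 6.417×10²³ = 4.283×10¹³ m³/s².
r = 3390 + 976.2 = 4366.2 km = 4.3662×10⁶ m.
Escape speed v_esc = √(2μ/r) = √(2 × 4.283×10¹³ / 4.366×10⁶) = √(1.962×10⁷) = 4429 m/s.
= 4.429 km/s.

v_esc ≈ 4.43 km/s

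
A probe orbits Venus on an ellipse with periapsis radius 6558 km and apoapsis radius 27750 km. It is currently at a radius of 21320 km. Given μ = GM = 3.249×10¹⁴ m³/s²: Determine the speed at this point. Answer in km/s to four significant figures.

v ≈ 3.397 km/s

Semi-major axis a = (r_p + r_a)/2 = 17154 km = 1.715×10⁷ m.
Vis-viva: v² = μ(2/r − 1/a) = 3.249×10¹⁴ × (9.381×10⁻⁸ − 5.830×10⁻⁸) = 1.154×10⁷ m²/s².
v = 3397 m/s = 3.397 km/s.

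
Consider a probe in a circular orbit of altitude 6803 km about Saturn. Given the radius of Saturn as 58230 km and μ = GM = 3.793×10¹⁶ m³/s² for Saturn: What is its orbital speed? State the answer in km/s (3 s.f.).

v ≈ 24.2 km/s

r = 58230 + 6803 = 65033 km = 6.5033×10⁷ m.
For a circular orbit v = √(μ/r) = √(3.793×10¹⁶ / 6.503×10⁷) = √(5.832×10⁸) = 24150 m/s.
That is 24.15 km/s.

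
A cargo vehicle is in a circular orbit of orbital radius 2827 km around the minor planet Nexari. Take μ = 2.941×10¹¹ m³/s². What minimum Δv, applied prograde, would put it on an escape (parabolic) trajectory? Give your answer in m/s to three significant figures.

r = 2827 km = 2.827×10⁶ m.
Circular speed v_c = √(μ/r) = 322.5 m/s.
Escape speed v_esc = √(2μ/r) = √2 × v_c = 456.1 m/s.
Δv = v_esc − v_c = 133.6 m/s.

Δv ≈ 134 m/s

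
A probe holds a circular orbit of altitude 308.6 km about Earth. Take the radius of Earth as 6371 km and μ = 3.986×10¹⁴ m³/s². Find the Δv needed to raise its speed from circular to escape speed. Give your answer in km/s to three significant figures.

Δv ≈ 3.20 km/s

r = 6371 + 308.6 = 6679.6 km = 6.6796×10⁶ m.
Circular speed v_c = √(μ/r) = 7725 m/s.
Escape speed v_esc = √(2μ/r) = √2 × v_c = 10920 m/s.
Δv = v_esc − v_c = 3200 m/s = 3.200 km/s.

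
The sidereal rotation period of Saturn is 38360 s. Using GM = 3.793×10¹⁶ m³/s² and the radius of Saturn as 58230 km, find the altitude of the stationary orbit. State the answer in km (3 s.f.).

h_sync ≈ 54000 km

A synchronous orbit has period T, so by Kepler's third law a = (μT²/4π²)^(1/3).
μT²/4π² = 3.793×10¹⁶ × (3.836×10⁴)² / 39.48 = 1.414×10²⁴ m³.
a = 1.122×10⁸ m = 1.1223×10⁵ km.
Altitude h = a − R = 1.1223×10⁵ − 58230 = 54005 km.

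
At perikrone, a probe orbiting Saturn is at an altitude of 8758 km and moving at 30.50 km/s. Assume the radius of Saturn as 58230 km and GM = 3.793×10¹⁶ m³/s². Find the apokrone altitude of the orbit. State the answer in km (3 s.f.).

apokrone altitude ≈ 2.50×10⁵ km

r_p = 58230 + 8758 = 66988 km = 6.699×10⁷ m.
Specific energy ε = v²/2 − μ/r = -1.011×10⁸ J/kg, so a = −μ/(2ε) = 1.876×10⁸ m.
The apsides satisfy r_p + r_a = 2a, so the apokrone radius is 2a − r_p = 3.082×10⁸ m = 3.0820×10⁵ km.
Apokrone altitude = 3.0820×10⁵ − 58230 = 2.4997×10⁵ km.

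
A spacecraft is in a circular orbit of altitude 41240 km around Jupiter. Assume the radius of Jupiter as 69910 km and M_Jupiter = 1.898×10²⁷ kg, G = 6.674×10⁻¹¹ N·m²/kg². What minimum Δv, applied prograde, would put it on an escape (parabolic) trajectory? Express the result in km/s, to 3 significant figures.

μ = GM = 6.674×10⁻¹¹ × 1.898×10²⁷ = 1.267×10¹⁷ m³/s².
r = 69910 + 41240 = 111150 km = 1.1115×10⁸ m.
Circular speed v_c = √(μ/r) = 33760 m/s.
Escape speed v_esc = √(2μ/r) = √2 × v_c = 47740 m/s.
Δv = v_esc − v_c = 13980 m/s = 13.98 km/s.

Δv ≈ 14.0 km/s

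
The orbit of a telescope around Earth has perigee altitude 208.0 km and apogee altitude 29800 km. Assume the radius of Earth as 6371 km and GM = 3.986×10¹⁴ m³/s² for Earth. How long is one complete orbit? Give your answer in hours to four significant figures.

T ≈ 8.639 hours

r_p = 6371 + 208.0 = 6579.0 km = 6.5790×10⁶ m.
r_a = 6371 + 29800 = 36171 km = 3.6171×10⁷ m.
Semi-major axis a = (r_p + r_a)/2 = (6579.0 + 36171)/2 = 21375 km = 2.138×10⁷ m.
By Kepler's third law T = 2π√(a³/μ) = 2π × 4.950×10³ = 3.110×10⁴ s.
= 8.639 hours.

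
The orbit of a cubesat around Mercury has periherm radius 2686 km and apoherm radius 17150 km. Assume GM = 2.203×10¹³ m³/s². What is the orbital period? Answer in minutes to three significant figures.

T ≈ 697 minutes

Semi-major axis a = (r_p + r_a)/2 = (2686.0 + 17150)/2 = 9918.0 km = 9.918×10⁶ m.
By Kepler's third law T = 2π√(a³/μ) = 2π × 6.655×10³ = 4.181×10⁴ s.
= 696.9 minutes.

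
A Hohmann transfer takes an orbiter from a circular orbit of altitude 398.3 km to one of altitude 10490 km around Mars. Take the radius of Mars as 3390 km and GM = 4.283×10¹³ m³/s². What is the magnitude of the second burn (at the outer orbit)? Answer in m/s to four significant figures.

r₁ = 3390 + 398.3 = 3788.3 km = 3.7883×10⁶ m.
r₂ = 3390 + 10490 = 13880 km = 1.3880×10⁷ m.
Transfer ellipse a_t = (r₁ + r₂)/2 = 8.834×10⁶ m.
At r₁: circular v_c1 = √(μ/r₁) = 3362 m/s; transfer-periapsis v_p = √[μ(2/r₁ − 1/a_t)] = 4215 m/s.
At r₂: circular v_c2 = √(μ/r₂) = 1757 m/s; transfer-apoapsis v_a = √[μ(2/r₂ − 1/a_t)] = 1150 m/s.
Δv₂ = v_c2 − v_a = 606.3 m/s.

Δv ≈ 606.3 m/s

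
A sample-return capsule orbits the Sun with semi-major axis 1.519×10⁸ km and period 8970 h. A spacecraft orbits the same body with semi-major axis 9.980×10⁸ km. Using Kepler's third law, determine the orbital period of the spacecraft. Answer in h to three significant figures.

T₂ ≈ 1.51×10⁵ h

Kepler's third law: T² ∝ a³, so T₂ = T₁ (a₂/a₁)^(3/2).
a₂/a₁ = 6.570, (a₂/a₁)^(3/2) = 16.84.
T₂ = 8970 × 16.84 = 1.511×10⁵ h.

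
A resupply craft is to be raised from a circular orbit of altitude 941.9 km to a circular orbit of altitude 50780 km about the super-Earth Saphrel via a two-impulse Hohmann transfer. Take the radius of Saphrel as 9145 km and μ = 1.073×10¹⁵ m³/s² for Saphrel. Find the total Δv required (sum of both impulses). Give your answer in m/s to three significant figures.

Δv_total ≈ 5140 m/s

r₁ = 9145 + 941.9 = 10087 km = 1.0087×10⁷ m.
r₂ = 9145 + 50780 = 59925 km = 5.9925×10⁷ m.
Transfer ellipse a_t = (r₁ + r₂)/2 = 3.501×10⁷ m.
At r₁: circular v_c1 = √(μ/r₁) = 10310 m/s; transfer-periapsis v_p = √[μ(2/r₁ − 1/a_t)] = 13490 m/s.
Δv₁ = v_p − v_c1 = 3181 m/s.
At r₂: circular v_c2 = √(μ/r₂) = 4232 m/s; transfer-apoapsis v_a = √[μ(2/r₂ − 1/a_t)] = 2271 m/s.
Δv₂ = v_c2 − v_a = 1960 m/s.
Total Δv = Δv₁ + Δv₂ = 5141 m/s.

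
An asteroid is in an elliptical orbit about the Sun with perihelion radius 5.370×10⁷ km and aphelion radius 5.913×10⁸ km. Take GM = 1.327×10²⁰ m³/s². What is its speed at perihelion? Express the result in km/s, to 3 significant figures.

v ≈ 67.3 km/s

Semi-major axis a = (r_p + r_a)/2 = 3.2250×10⁸ km = 3.225×10¹¹ m.
Vis-viva: v² = μ(2/r − 1/a) = 1.327×10²⁰ × (3.724×10⁻¹¹ − 3.101×10⁻¹²) = 4.531×10⁹ m²/s².
v = 67310 m/s = 67.31 km/s.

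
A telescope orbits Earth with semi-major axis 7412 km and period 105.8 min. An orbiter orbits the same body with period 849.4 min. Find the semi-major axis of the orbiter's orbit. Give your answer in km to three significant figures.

Kepler's third law: a³ ∝ T², so a₂ = a₁ (T₂/T₁)^(2/3).
T₂/T₁ = 8.028, (T₂/T₁)^(2/3) = 4.009.
a₂ = 7412 × 4.009 = 29720 km.

a₂ ≈ 29700 km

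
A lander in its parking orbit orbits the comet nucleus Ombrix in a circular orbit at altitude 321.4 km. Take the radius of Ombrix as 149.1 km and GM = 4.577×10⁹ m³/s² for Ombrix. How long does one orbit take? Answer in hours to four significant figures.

r = 149.1 + 321.4 = 470.50 km = 4.7050×10⁵ m.
Kepler's third law: T = 2π√(r³/μ) = 2π√((4.705×10⁵)³ / 4.577×10⁹).
r³/μ = 2.276×10⁷ s², so T = 2π × 4.770×10³ = 2.997×10⁴ s.
Converting: 2.997×10⁴ s ÷ 3600 = 8.326 hours.

T ≈ 8.326 hours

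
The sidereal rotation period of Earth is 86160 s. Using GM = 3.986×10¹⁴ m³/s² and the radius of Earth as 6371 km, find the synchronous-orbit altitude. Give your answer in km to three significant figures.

A synchronous orbit has period T, so by Kepler's third law a = (μT²/4π²)^(1/3).
μT²/4π² = 3.986×10¹⁴ × (8.616×10⁴)² / 39.48 = 7.495×10²² m³.
a = 4.216×10⁷ m = 42163 km.
Altitude h = a − R = 42163 − 6371 = 35792 km.

h_sync ≈ 35800 km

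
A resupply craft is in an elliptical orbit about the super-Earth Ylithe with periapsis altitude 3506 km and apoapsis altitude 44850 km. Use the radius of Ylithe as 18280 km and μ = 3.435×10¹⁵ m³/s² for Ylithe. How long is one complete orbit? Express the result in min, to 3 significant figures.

T ≈ 494 min

r_p = 18280 + 3506 = 21786 km = 2.1786×10⁷ m.
r_a = 18280 + 44850 = 63130 km = 6.3130×10⁷ m.
Semi-major axis a = (r_p + r_a)/2 = (21786 + 63130)/2 = 42458 km = 4.246×10⁷ m.
By Kepler's third law T = 2π√(a³/μ) = 2π × 4.720×10³ = 2.966×10⁴ s.
= 494.3 min.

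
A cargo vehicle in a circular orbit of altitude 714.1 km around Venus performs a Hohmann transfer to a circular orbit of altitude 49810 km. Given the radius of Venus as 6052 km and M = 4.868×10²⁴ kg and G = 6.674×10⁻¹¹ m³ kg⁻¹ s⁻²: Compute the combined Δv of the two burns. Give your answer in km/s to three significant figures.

Δv_total ≈ 3.62 km/s

μ = GM = 6.674×10⁻¹¹ × 4.868×10²⁴ = 3.249×10¹⁴ m³/s².
r₁ = 6052 + 714.1 = 6766.1 km = 6.7661×10⁶ m.
r₂ = 6052 + 49810 = 55862 km = 5.5862×10⁷ m.
Transfer ellipse a_t = (r₁ + r₂)/2 = 3.131×10⁷ m.
At r₁: circular v_c1 = √(μ/r₁) = 6929 m/s; transfer-periapsis v_p = √[μ(2/r₁ − 1/a_t)] = 9255 m/s.
Δv₁ = v_p − v_c1 = 2326 m/s.
At r₂: circular v_c2 = √(μ/r₂) = 2412 m/s; transfer-apoapsis v_a = √[μ(2/r₂ − 1/a_t)] = 1121 m/s.
Δv₂ = v_c2 − v_a = 1291 m/s.
Total Δv = Δv₁ + Δv₂ = 3616 m/s = 3.616 km/s.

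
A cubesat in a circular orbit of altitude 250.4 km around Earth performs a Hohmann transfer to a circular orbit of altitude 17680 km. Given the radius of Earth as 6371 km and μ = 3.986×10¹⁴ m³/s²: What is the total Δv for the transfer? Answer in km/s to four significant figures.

Δv_total ≈ 3.354 km/s

r₁ = 6371 + 250.4 = 6621.4 km = 6.6214×10⁶ m.
r₂ = 6371 + 17680 = 24051 km = 2.4051×10⁷ m.
Transfer ellipse a_t = (r₁ + r₂)/2 = 1.534×10⁷ m.
At r₁: circular v_c1 = √(μ/r₁) = 7759 m/s; transfer-perigee v_p = √[μ(2/r₁ − 1/a_t)] = 9716 m/s.
Δv₁ = v_p − v_c1 = 1958 m/s.
At r₂: circular v_c2 = √(μ/r₂) = 4071 m/s; transfer-apogee v_a = √[μ(2/r₂ − 1/a_t)] = 2675 m/s.
Δv₂ = v_c2 − v_a = 1396 m/s.
Total Δv = Δv₁ + Δv₂ = 3354 m/s = 3.354 km/s.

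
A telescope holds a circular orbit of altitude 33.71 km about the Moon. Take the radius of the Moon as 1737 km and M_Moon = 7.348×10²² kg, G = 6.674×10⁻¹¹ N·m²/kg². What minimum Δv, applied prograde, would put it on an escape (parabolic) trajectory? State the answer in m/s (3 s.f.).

μ = GM = 6.674×10⁻¹¹ × 7.348×10²² = 4.904×10¹² m³/s².
r = 1737 + 33.71 = 1770.7 km = 1.7707×10⁶ m.
Circular speed v_c = √(μ/r) = 1664 m/s.
Escape speed v_esc = √(2μ/r) = √2 × v_c = 2354 m/s.
Δv = v_esc − v_c = 689.3 m/s.

Δv ≈ 689 m/s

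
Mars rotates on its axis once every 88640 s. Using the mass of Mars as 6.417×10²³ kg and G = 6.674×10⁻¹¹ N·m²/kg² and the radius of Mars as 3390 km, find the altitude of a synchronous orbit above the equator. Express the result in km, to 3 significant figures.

μ = GM = 6.674×10⁻¹¹ × 6.417×10²³ = 4.283×10¹³ m³/s².
A synchronous orbit has period T, so by Kepler's third law a = (μT²/4π²)^(1/3).
μT²/4π² = 4.283×10¹³ × (8.864×10⁴)² / 39.48 = 8.524×10²¹ m³.
a = 2.043×10⁷ m = 20427 km.
Altitude h = a − R = 20427 − 3390 = 17037 km.

h_sync ≈ 17000 km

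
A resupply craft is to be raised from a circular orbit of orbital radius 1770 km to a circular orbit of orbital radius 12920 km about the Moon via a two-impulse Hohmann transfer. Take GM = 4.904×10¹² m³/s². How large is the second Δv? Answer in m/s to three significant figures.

r₁ = 1770 km = 1.770×10⁶ m.
r₂ = 12920 km = 1.292×10⁷ m.
Transfer ellipse a_t = (r₁ + r₂)/2 = 7.345×10⁶ m.
At r₁: circular v_c1 = √(μ/r₁) = 1665 m/s; transfer-perilune v_p = √[μ(2/r₁ − 1/a_t)] = 2208 m/s.
At r₂: circular v_c2 = √(μ/r₂) = 616.1 m/s; transfer-apolune v_a = √[μ(2/r₂ − 1/a_t)] = 302.4 m/s.
Δv₂ = v_c2 − v_a = 313.7 m/s.

Δv ≈ 314 m/s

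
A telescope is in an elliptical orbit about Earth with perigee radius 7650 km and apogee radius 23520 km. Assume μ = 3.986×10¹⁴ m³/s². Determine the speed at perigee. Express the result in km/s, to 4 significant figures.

Semi-major axis a = (r_p + r_a)/2 = 15585 km = 1.558×10⁷ m.
Vis-viva: v² = μ(2/r − 1/a) = 3.986×10¹⁴ × (2.614×10⁻⁷ − 6.416×10⁻⁸) = 7.863×10⁷ m²/s².
v = 8868 m/s = 8.868 km/s.

v ≈ 8.868 km/s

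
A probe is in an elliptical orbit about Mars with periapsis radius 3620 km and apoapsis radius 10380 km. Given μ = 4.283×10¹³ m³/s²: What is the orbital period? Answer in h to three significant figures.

Semi-major axis a = (r_p + r_a)/2 = (3620.0 + 10380)/2 = 7000.0 km = 7.000×10⁶ m.
By Kepler's third law T = 2π√(a³/μ) = 2π × 2.830×10³ = 1.778×10⁴ s.
= 4.939 h.

T ≈ 4.94 h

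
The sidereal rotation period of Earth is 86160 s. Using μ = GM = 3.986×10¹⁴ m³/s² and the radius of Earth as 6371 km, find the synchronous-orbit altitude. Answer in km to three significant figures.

h_sync ≈ 35800 km

A synchronous orbit has period T, so by Kepler's third law a = (μT²/4π²)^(1/3).
μT²/4π² = 3.986×10¹⁴ × (8.616×10⁴)² / 39.48 = 7.495×10²² m³.
a = 4.216×10⁷ m = 42163 km.
Altitude h = a − R = 42163 − 6371 = 35792 km.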